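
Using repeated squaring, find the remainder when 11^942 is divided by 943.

11^1 ≡ 11 (mod 943)
11^2 ≡ 11^2 = 121 ≡ 121 (mod 943)
11^4 ≡ 121^2 = 14641 ≡ 496 (mod 943)
11^8 ≡ 496^2 = 246016 ≡ 836 (mod 943)
11^16 ≡ 836^2 = 698896 ≡ 133 (mod 943)
11^32 ≡ 133^2 = 17689 ≡ 715 (mod 943)
11^64 ≡ 715^2 = 511225 ≡ 119 (mod 943)
11^128 ≡ 119^2 = 14161 ≡ 16 (mod 943)
11^256 ≡ 16^2 = 256 ≡ 256 (mod 943)
11^512 ≡ 256^2 = 65536 ≡ 469 (mod 943)
942 = 512 + 256 + 128 + 32 + 8 + 4 + 2 in binary powers of 2.
So 11^942 ≡ 469 · 256 · 16 · 715 · 836 · 496 · 121 ≡ 453 (mod 943).
Since 453 ≠ 1, base 11 is a Fermat witness: 943 is composite.

453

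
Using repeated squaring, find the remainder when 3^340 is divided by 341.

3^1 ≡ 3 (mod 341)
3^2 ≡ 3^2 = 9 ≡ 9 (mod 341)
3^4 ≡ 9^2 = 81 ≡ 81 (mod 341)
3^8 ≡ 81^2 = 6561 ≡ 82 (mod 341)
3^16 ≡ 82^2 = 6724 ≡ 245 (mod 341)
3^32 ≡ 245^2 = 60025 ≡ 9 (mod 341)
3^64 ≡ 9^2 = 81 ≡ 81 (mod 341)
3^128 ≡ 81^2 = 6561 ≡ 82 (mod 341)
3^256 ≡ 82^2 = 6724 ≡ 245 (mod 341)
340 = 256 + 64 + 16 + 4 in binary powers of 2.
So 3^340 ≡ 245 · 81 · 245 · 81 ≡ 56 (mod 341).
Since 56 ≠ 1, base 3 is a Fermat witness: 341 is composite.

56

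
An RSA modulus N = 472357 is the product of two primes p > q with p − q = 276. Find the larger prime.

839

Since p = q + 276, we have 472357 = q(q + 276), so q² + 276q − 472357 = 0.
Discriminant: 276² + 4·472357 = 76176 + 1889428 = 1965604; √1965604 = 1402.
q = (−276 + 1402)/2 = 563, and p = q + 276 = 839.
Check: 563 · 839 = 472357.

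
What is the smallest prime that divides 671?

11

671 is odd.
Digit sum 14, not divisible by 3.
Ends in 1: not divisible by 5.
7: 671 = 7·95 + 6
11: 671 = 11·61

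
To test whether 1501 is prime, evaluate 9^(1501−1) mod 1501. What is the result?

828

9^1 ≡ 9 (mod 1501)
9^2 ≡ 9^2 = 81 ≡ 81 (mod 1501)
9^4 ≡ 81^2 = 6561 ≡ 557 (mod 1501)
9^8 ≡ 557^2 = 310249 ≡ 1043 (mod 1501)
9^16 ≡ 1043^2 = 1087849 ≡ 1125 (mod 1501)
9^32 ≡ 1125^2 = 1265625 ≡ 282 (mod 1501)
9^64 ≡ 282^2 = 79524 ≡ 1472 (mod 1501)
9^128 ≡ 1472^2 = 2166784 ≡ 841 (mod 1501)
9^256 ≡ 841^2 = 707281 ≡ 310 (mod 1501)
9^512 ≡ 310^2 = 96100 ≡ 36 (mod 1501)
9^1024 ≡ 36^2 = 1296 ≡ 1296 (mod 1501)
1500 = 1024 + 256 + 128 + 64 + 16 + 8 + 4 in binary powers of 2.
So 9^1500 ≡ 1296 · 310 · 841 · 1472 · 1125 · 1043 · 557 ≡ 828 (mod 1501).
Since 828 ≠ 1, base 9 is a Fermat witness: 1501 is composite.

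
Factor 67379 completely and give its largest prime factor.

73

67379 = 13 · 5183
5183 = 71 · 73
73 is prime.
So 67379 = 13 · 71 · 73; the largest prime factor is 73.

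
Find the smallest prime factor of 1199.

1199 is odd.
Digit sum 20, not divisible by 3.
Ends in 9: not divisible by 5.
7: 1199 = 7·171 + 2
11: 1199 = 11·109

11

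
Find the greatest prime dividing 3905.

71

3905 = 5 · 781
781 = 11 · 71
71 is prime.
So 3905 = 5 · 11 · 71; the largest prime factor is 71.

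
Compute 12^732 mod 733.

12^1 ≡ 12 (mod 733)
12^2 ≡ 12^2 = 144 ≡ 144 (mod 733)
12^4 ≡ 144^2 = 20736 ≡ 212 (mod 733)
12^8 ≡ 212^2 = 44944 ≡ 231 (mod 733)
12^16 ≡ 231^2 = 53361 ≡ 585 (mod 733)
12^32 ≡ 585^2 = 342225 ≡ 647 (mod 733)
12^64 ≡ 647^2 = 418609 ≡ 66 (mod 733)
12^128 ≡ 66^2 = 4356 ≡ 691 (mod 733)
12^256 ≡ 691^2 = 477481 ≡ 298 (mod 733)
12^512 ≡ 298^2 = 88804 ≡ 111 (mod 733)
732 = 512 + 128 + 64 + 16 + 8 + 4 in binary powers of 2.
So 12^732 ≡ 111 · 691 · 66 · 585 · 231 · 212 ≡ 1 (mod 733).
Since the result is 1, base 12 gives no evidence that 733 is composite.

1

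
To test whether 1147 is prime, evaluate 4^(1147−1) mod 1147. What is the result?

1120

4^1 ≡ 4 (mod 1147)
4^2 ≡ 4^2 = 16 ≡ 16 (mod 1147)
4^4 ≡ 16^2 = 256 ≡ 256 (mod 1147)
4^8 ≡ 256^2 = 65536 ≡ 157 (mod 1147)
4^16 ≡ 157^2 = 24649 ≡ 562 (mod 1147)
4^32 ≡ 562^2 = 315844 ≡ 419 (mod 1147)
4^64 ≡ 419^2 = 175561 ≡ 70 (mod 1147)
4^128 ≡ 70^2 = 4900 ≡ 312 (mod 1147)
4^256 ≡ 312^2 = 97344 ≡ 996 (mod 1147)
4^512 ≡ 996^2 = 992016 ≡ 1008 (mod 1147)
4^1024 ≡ 1008^2 = 1016064 ≡ 969 (mod 1147)
1146 = 1024 + 64 + 32 + 16 + 8 + 2 in binary powers of 2.
So 4^1146 ≡ 969 · 70 · 419 · 562 · 157 · 16 ≡ 1120 (mod 1147).
Since 1120 ≠ 1, base 4 is a Fermat witness: 1147 is composite.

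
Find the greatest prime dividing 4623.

4623 = 3 · 1541
1541 = 23 · 67
67 is prime.
So 4623 = 3 · 23 · 67; the largest prime factor is 67.

67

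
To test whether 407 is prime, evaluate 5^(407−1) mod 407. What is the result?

5^1 ≡ 5 (mod 407)
5^2 ≡ 5^2 = 25 ≡ 25 (mod 407)
5^4 ≡ 25^2 = 625 ≡ 218 (mod 407)
5^8 ≡ 218^2 = 47524 ≡ 312 (mod 407)
5^16 ≡ 312^2 = 97344 ≡ 71 (mod 407)
5^32 ≡ 71^2 = 5041 ≡ 157 (mod 407)
5^64 ≡ 157^2 = 24649 ≡ 229 (mod 407)
5^128 ≡ 229^2 = 52441 ≡ 345 (mod 407)
5^256 ≡ 345^2 = 119025 ≡ 181 (mod 407)
406 = 256 + 128 + 16 + 4 + 2 in binary powers of 2.
So 5^406 ≡ 181 · 345 · 71 · 218 · 25 ≡ 104 (mod 407).
Since 104 ≠ 1, base 5 is a Fermat witness: 407 is composite.

104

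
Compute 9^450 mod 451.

122

9^1 ≡ 9 (mod 451)
9^2 ≡ 9^2 = 81 ≡ 81 (mod 451)
9^4 ≡ 81^2 = 6561 ≡ 247 (mod 451)
9^8 ≡ 247^2 = 61009 ≡ 124 (mod 451)
9^16 ≡ 124^2 = 15376 ≡ 42 (mod 451)
9^32 ≡ 42^2 = 1764 ≡ 411 (mod 451)
9^64 ≡ 411^2 = 168921 ≡ 247 (mod 451)
9^128 ≡ 247^2 = 61009 ≡ 124 (mod 451)
9^256 ≡ 124^2 = 15376 ≡ 42 (mod 451)
450 = 256 + 128 + 64 + 2 in binary powers of 2.
So 9^450 ≡ 42 · 124 · 247 · 81 ≡ 122 (mod 451).
Since 122 ≠ 1, base 9 is a Fermat witness: 451 is composite.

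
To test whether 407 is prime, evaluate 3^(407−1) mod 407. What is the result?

256

3^1 ≡ 3 (mod 407)
3^2 ≡ 3^2 = 9 ≡ 9 (mod 407)
3^4 ≡ 9^2 = 81 ≡ 81 (mod 407)
3^8 ≡ 81^2 = 6561 ≡ 49 (mod 407)
3^16 ≡ 49^2 = 2401 ≡ 366 (mod 407)
3^32 ≡ 366^2 = 133956 ≡ 53 (mod 407)
3^64 ≡ 53^2 = 2809 ≡ 367 (mod 407)
3^128 ≡ 367^2 = 134689 ≡ 379 (mod 407)
3^256 ≡ 379^2 = 143641 ≡ 377 (mod 407)
406 = 256 + 128 + 16 + 4 + 2 in binary powers of 2.
So 3^406 ≡ 377 · 379 · 366 · 81 · 9 ≡ 256 (mod 407).
Since 256 ≠ 1, base 3 is a Fermat witness: 407 is composite.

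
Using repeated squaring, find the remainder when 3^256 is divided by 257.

1

3^1 ≡ 3 (mod 257)
3^2 ≡ 3^2 = 9 ≡ 9 (mod 257)
3^4 ≡ 9^2 = 81 ≡ 81 (mod 257)
3^8 ≡ 81^2 = 6561 ≡ 136 (mod 257)
3^16 ≡ 136^2 = 18496 ≡ 249 (mod 257)
3^32 ≡ 249^2 = 62001 ≡ 64 (mod 257)
3^64 ≡ 64^2 = 4096 ≡ 241 (mod 257)
3^128 ≡ 241^2 = 58081 ≡ 256 (mod 257)
3^256 ≡ 256^2 = 65536 ≡ 1 (mod 257)
256 = 256 in binary powers of 2.
So 3^256 ≡ 1 ≡ 1 (mod 257).
Since the result is 1, base 3 gives no evidence that 257 is composite.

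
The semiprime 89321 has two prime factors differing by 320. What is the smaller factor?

179

Since p = q + 320, we have 89321 = q(q + 320), so q² + 320q − 89321 = 0.
Discriminant: 320² + 4·89321 = 102400 + 357284 = 459684; √459684 = 678.
q = (−320 + 678)/2 = 179, and p = q + 320 = 499.
Check: 179 · 499 = 89321.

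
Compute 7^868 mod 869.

7^1 ≡ 7 (mod 869)
7^2 ≡ 7^2 = 49 ≡ 49 (mod 869)
7^4 ≡ 49^2 = 2401 ≡ 663 (mod 869)
7^8 ≡ 663^2 = 439569 ≡ 724 (mod 869)
7^16 ≡ 724^2 = 524176 ≡ 169 (mod 869)
7^32 ≡ 169^2 = 28561 ≡ 753 (mod 869)
7^64 ≡ 753^2 = 567009 ≡ 421 (mod 869)
7^128 ≡ 421^2 = 177241 ≡ 834 (mod 869)
7^256 ≡ 834^2 = 695556 ≡ 356 (mod 869)
7^512 ≡ 356^2 = 126736 ≡ 731 (mod 869)
868 = 512 + 256 + 64 + 32 + 4 in binary powers of 2.
So 7^868 ≡ 731 · 356 · 421 · 753 · 663 ≡ 163 (mod 869).
Since 163 ≠ 1, base 7 is a Fermat witness: 869 is composite.

163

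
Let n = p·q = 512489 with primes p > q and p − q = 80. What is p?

757

Since p = q + 80, we have 512489 = q(q + 80), so q² + 80q − 512489 = 0.
Discriminant: 80² + 4·512489 = 6400 + 2049956 = 2056356; √2056356 = 1434.
q = (−80 + 1434)/2 = 677, and p = q + 80 = 757.
Check: 677 · 757 = 512489.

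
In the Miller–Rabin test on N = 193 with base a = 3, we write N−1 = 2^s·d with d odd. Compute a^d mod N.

27

193 − 1 = 192 = 2^6 · 3, so d = 3.
3^1 ≡ 3 (mod 193)
3^2 ≡ 3^2 = 9 ≡ 9 (mod 193)
3 = 2 + 1 in binary powers of 2.
So 3^3 ≡ 9 · 3 ≡ 27 (mod 193).
Squaring chain: 27 → 150 → 112 → 192 → 1 → 1; reaches −1, so base 3 does not prove 193 composite.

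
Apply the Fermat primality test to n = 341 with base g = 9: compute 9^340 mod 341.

9^1 ≡ 9 (mod 341)
9^2 ≡ 9^2 = 81 ≡ 81 (mod 341)
9^4 ≡ 81^2 = 6561 ≡ 82 (mod 341)
9^8 ≡ 82^2 = 6724 ≡ 245 (mod 341)
9^16 ≡ 245^2 = 60025 ≡ 9 (mod 341)
9^32 ≡ 9^2 = 81 ≡ 81 (mod 341)
9^64 ≡ 81^2 = 6561 ≡ 82 (mod 341)
9^128 ≡ 82^2 = 6724 ≡ 245 (mod 341)
9^256 ≡ 245^2 = 60025 ≡ 9 (mod 341)
340 = 256 + 64 + 16 + 4 in binary powers of 2.
So 9^340 ≡ 9 · 82 · 9 · 82 ≡ 67 (mod 341).
Since 67 ≠ 1, base 9 is a Fermat witness: 341 is composite.

67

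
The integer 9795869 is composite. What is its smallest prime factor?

9795869 is odd.
Digit sum 53, not divisible by 3.
Ends in 9: not divisible by 5.
7: 9795869 = 7·1399409 + 6
11: 9795869 = 11·890533 + 6
13: 9795869 = 13·753528 + 5
17: 9795869 = 17·576227 + 10
19: 9795869 = 19·515572 + 1
23: 9795869 = 23·425907 + 8
29: 9795869 = 29·337788 + 17
31: 9795869 = 31·315995 + 24
37: 9795869 = 37·264753 + 8
41: 9795869 = 41·238923 + 26
43: 9795869 = 43·227810 + 39
47: 9795869 = 47·208422 + 35
53: 9795869 = 53·184827 + 38
59: 9795869 = 59·166031 + 40
61: 9795869 = 61·160588 + 1
67: 9795869 = 67·146207

67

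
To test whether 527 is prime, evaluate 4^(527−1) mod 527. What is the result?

407

4^1 ≡ 4 (mod 527)
4^2 ≡ 4^2 = 16 ≡ 16 (mod 527)
4^4 ≡ 16^2 = 256 ≡ 256 (mod 527)
4^8 ≡ 256^2 = 65536 ≡ 188 (mod 527)
4^16 ≡ 188^2 = 35344 ≡ 35 (mod 527)
4^32 ≡ 35^2 = 1225 ≡ 171 (mod 527)
4^64 ≡ 171^2 = 29241 ≡ 256 (mod 527)
4^128 ≡ 256^2 = 65536 ≡ 188 (mod 527)
4^256 ≡ 188^2 = 35344 ≡ 35 (mod 527)
4^512 ≡ 35^2 = 1225 ≡ 171 (mod 527)
526 = 512 + 8 + 4 + 2 in binary powers of 2.
So 4^526 ≡ 171 · 188 · 256 · 16 ≡ 407 (mod 527).
Since 407 ≠ 1, base 4 is a Fermat witness: 527 is composite.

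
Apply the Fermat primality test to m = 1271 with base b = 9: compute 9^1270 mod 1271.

532

9^1 ≡ 9 (mod 1271)
9^2 ≡ 9^2 = 81 ≡ 81 (mod 1271)
9^4 ≡ 81^2 = 6561 ≡ 206 (mod 1271)
9^8 ≡ 206^2 = 42436 ≡ 493 (mod 1271)
9^16 ≡ 493^2 = 243049 ≡ 288 (mod 1271)
9^32 ≡ 288^2 = 82944 ≡ 329 (mod 1271)
9^64 ≡ 329^2 = 108241 ≡ 206 (mod 1271)
9^128 ≡ 206^2 = 42436 ≡ 493 (mod 1271)
9^256 ≡ 493^2 = 243049 ≡ 288 (mod 1271)
9^512 ≡ 288^2 = 82944 ≡ 329 (mod 1271)
9^1024 ≡ 329^2 = 108241 ≡ 206 (mod 1271)
1270 = 1024 + 128 + 64 + 32 + 16 + 4 + 2 in binary powers of 2.
So 9^1270 ≡ 206 · 493 · 206 · 329 · 288 · 206 · 81 ≡ 532 (mod 1271).
Since 532 ≠ 1, base 9 is a Fermat witness: 1271 is composite.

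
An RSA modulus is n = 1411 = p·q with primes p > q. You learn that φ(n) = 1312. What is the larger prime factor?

83

φ(n) = (p−1)(q−1) = n − (p+q) + 1, so p + q = 1411 − 1312 + 1 = 100.
p and q are the roots of t² − 100t + 1411 = 0.
Discriminant: 100² − 4·1411 = 10000 − 5644 = 4356; √4356 = 66.
q = (100 − 66)/2 = 17, p = (100 + 66)/2 = 83.
Check: 17 · 83 = 1411.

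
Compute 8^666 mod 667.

473

8^1 ≡ 8 (mod 667)
8^2 ≡ 8^2 = 64 ≡ 64 (mod 667)
8^4 ≡ 64^2 = 4096 ≡ 94 (mod 667)
8^8 ≡ 94^2 = 8836 ≡ 165 (mod 667)
8^16 ≡ 165^2 = 27225 ≡ 545 (mod 667)
8^32 ≡ 545^2 = 297025 ≡ 210 (mod 667)
8^64 ≡ 210^2 = 44100 ≡ 78 (mod 667)
8^128 ≡ 78^2 = 6084 ≡ 81 (mod 667)
8^256 ≡ 81^2 = 6561 ≡ 558 (mod 667)
8^512 ≡ 558^2 = 311364 ≡ 542 (mod 667)
666 = 512 + 128 + 16 + 8 + 2 in binary powers of 2.
So 8^666 ≡ 542 · 81 · 545 · 165 · 64 ≡ 473 (mod 667).
Since 473 ≠ 1, base 8 is a Fermat witness: 667 is composite.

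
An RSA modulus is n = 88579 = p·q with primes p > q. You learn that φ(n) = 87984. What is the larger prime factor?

φ(n) = (p−1)(q−1) = n − (p+q) + 1, so p + q = 88579 − 87984 + 1 = 596.
p and q are the roots of t² − 596t + 88579 = 0.
Discriminant: 596² − 4·88579 = 355216 − 354316 = 900; √900 = 30.
q = (596 − 30)/2 = 283, p = (596 + 30)/2 = 313.
Check: 283 · 313 = 88579.

313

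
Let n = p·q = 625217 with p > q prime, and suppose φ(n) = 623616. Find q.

φ(n) = (p−1)(q−1) = n − (p+q) + 1, so p + q = 625217 − 623616 + 1 = 1602.
p and q are the roots of t² − 1602t + 625217 = 0.
Discriminant: 1602² − 4·625217 = 2566404 − 2500868 = 65536; √65536 = 256.
q = (1602 − 256)/2 = 673, p = (1602 + 256)/2 = 929.
Check: 673 · 929 = 625217.

673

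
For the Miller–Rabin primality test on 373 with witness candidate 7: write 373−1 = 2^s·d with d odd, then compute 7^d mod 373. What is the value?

372

373 − 1 = 372 = 2^2 · 93, so d = 93.
7^1 ≡ 7 (mod 373)
7^2 ≡ 7^2 = 49 ≡ 49 (mod 373)
7^4 ≡ 49^2 = 2401 ≡ 163 (mod 373)
7^8 ≡ 163^2 = 26569 ≡ 86 (mod 373)
7^16 ≡ 86^2 = 7396 ≡ 309 (mod 373)
7^32 ≡ 309^2 = 95481 ≡ 366 (mod 373)
7^64 ≡ 366^2 = 133956 ≡ 49 (mod 373)
93 = 64 + 16 + 8 + 4 + 1 in binary powers of 2.
So 7^93 ≡ 49 · 309 · 86 · 163 · 7 ≡ 372 (mod 373).
Since 7^d ≡ 372 (mod 373), base 7 does not prove 373 composite.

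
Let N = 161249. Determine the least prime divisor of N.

11

161249 is odd.
Digit sum 23, not divisible by 3.
Ends in 9: not divisible by 5.
7: 161249 = 7·23035 + 4
11: 161249 = 11·14659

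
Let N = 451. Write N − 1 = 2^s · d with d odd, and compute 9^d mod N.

451 − 1 = 450 = 2^1 · 225, so d = 225.
9^1 ≡ 9 (mod 451)
9^2 ≡ 9^2 = 81 ≡ 81 (mod 451)
9^4 ≡ 81^2 = 6561 ≡ 247 (mod 451)
9^8 ≡ 247^2 = 61009 ≡ 124 (mod 451)
9^16 ≡ 124^2 = 15376 ≡ 42 (mod 451)
9^32 ≡ 42^2 = 1764 ≡ 411 (mod 451)
9^64 ≡ 411^2 = 168921 ≡ 247 (mod 451)
9^128 ≡ 247^2 = 61009 ≡ 124 (mod 451)
225 = 128 + 64 + 32 + 1 in binary powers of 2.
So 9^225 ≡ 124 · 247 · 411 · 9 ≡ 419 (mod 451).
Squaring chain: 419; never reaches −1, so base 9 is a Miller–Rabin witness that 451 is composite.

419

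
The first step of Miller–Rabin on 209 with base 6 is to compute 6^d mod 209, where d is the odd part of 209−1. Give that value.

209 − 1 = 208 = 2^4 · 13, so d = 13.
6^1 ≡ 6 (mod 209)
6^2 ≡ 6^2 = 36 ≡ 36 (mod 209)
6^4 ≡ 36^2 = 1296 ≡ 42 (mod 209)
6^8 ≡ 42^2 = 1764 ≡ 92 (mod 209)
13 = 8 + 4 + 1 in binary powers of 2.
So 6^13 ≡ 92 · 42 · 6 ≡ 194 (mod 209).
Squaring chain: 194 → 16 → 47 → 119; never reaches −1, so base 6 is a Miller–Rabin witness that 209 is composite.

194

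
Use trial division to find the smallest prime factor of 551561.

43

551561 is odd.
Digit sum 23, not divisible by 3.
Ends in 1: not divisible by 5.
7: 551561 = 7·78794 + 3
11: 551561 = 11·50141 + 10
13: 551561 = 13·42427 + 10
17: 551561 = 17·32444 + 13
19: 551561 = 19·29029 + 10
23: 551561 = 23·23980 + 21
29: 551561 = 29·19019 + 10
31: 551561 = 31·17792 + 9
37: 551561 = 37·14907 + 2
41: 551561 = 41·13452 + 29
43: 551561 = 43·12827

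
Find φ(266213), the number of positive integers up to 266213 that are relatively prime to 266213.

Factor: 266213 = 41 · 43 · 151.
φ(266213) = (41−1) · (43−1) · (151−1) = 40 · 42 · 150 = 252000.

252000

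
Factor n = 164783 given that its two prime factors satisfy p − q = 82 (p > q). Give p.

Since p = q + 82, we have 164783 = q(q + 82), so q² + 82q − 164783 = 0.
Discriminant: 82² + 4·164783 = 6724 + 659132 = 665856; √665856 = 816.
q = (−82 + 816)/2 = 367, and p = q + 82 = 449.
Check: 367 · 449 = 164783.

449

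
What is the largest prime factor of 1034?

1034 = 2 · 517
517 = 11 · 47
47 is prime.
So 1034 = 2 · 11 · 47; the largest prime factor is 47.

47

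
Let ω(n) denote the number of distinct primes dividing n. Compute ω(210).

210 = 2 · 105
105 = 3 · 35
35 = 5 · 7
210 = 2 · 3 · 5 · 7, which has 4 distinct prime factors.

4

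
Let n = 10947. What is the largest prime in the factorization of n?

89

10947 = 3 · 3649
3649 = 41 · 89
89 is prime.
So 10947 = 3 · 41 · 89; the largest prime factor is 89.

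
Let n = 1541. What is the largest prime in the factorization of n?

1541 = 23 · 67
67 is prime.
So 1541 = 23 · 67; the largest prime factor is 67.

67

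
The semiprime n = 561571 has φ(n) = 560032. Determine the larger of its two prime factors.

947

φ(n) = (p−1)(q−1) = n − (p+q) + 1, so p + q = 561571 − 560032 + 1 = 1540.
p and q are the roots of t² − 1540t + 561571 = 0.
Discriminant: 1540² − 4·561571 = 2371600 − 2246284 = 125316; √125316 = 354.
q = (1540 − 354)/2 = 593, p = (1540 + 354)/2 = 947.
Check: 593 · 947 = 561571.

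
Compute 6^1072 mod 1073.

371

6^1 ≡ 6 (mod 1073)
6^2 ≡ 6^2 = 36 ≡ 36 (mod 1073)
6^4 ≡ 36^2 = 1296 ≡ 223 (mod 1073)
6^8 ≡ 223^2 = 49729 ≡ 371 (mod 1073)
6^16 ≡ 371^2 = 137641 ≡ 297 (mod 1073)
6^32 ≡ 297^2 = 88209 ≡ 223 (mod 1073)
6^64 ≡ 223^2 = 49729 ≡ 371 (mod 1073)
6^128 ≡ 371^2 = 137641 ≡ 297 (mod 1073)
6^256 ≡ 297^2 = 88209 ≡ 223 (mod 1073)
6^512 ≡ 223^2 = 49729 ≡ 371 (mod 1073)
6^1024 ≡ 371^2 = 137641 ≡ 297 (mod 1073)
1072 = 1024 + 32 + 16 in binary powers of 2.
So 6^1072 ≡ 297 · 223 · 297 ≡ 371 (mod 1073).
Since 371 ≠ 1, base 6 is a Fermat witness: 1073 is composite.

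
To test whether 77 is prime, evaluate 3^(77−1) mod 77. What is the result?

3^1 ≡ 3 (mod 77)
3^2 ≡ 3^2 = 9 ≡ 9 (mod 77)
3^4 ≡ 9^2 = 81 ≡ 4 (mod 77)
3^8 ≡ 4^2 = 16 ≡ 16 (mod 77)
3^16 ≡ 16^2 = 256 ≡ 25 (mod 77)
3^32 ≡ 25^2 = 625 ≡ 9 (mod 77)
3^64 ≡ 9^2 = 81 ≡ 4 (mod 77)
76 = 64 + 8 + 4 in binary powers of 2.
So 3^76 ≡ 4 · 16 · 4 ≡ 25 (mod 77).
Since 25 ≠ 1, base 3 is a Fermat witness: 77 is composite.

25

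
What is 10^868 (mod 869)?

10^1 ≡ 10 (mod 869)
10^2 ≡ 10^2 = 100 ≡ 100 (mod 869)
10^4 ≡ 100^2 = 10000 ≡ 441 (mod 869)
10^8 ≡ 441^2 = 194481 ≡ 694 (mod 869)
10^16 ≡ 694^2 = 481636 ≡ 210 (mod 869)
10^32 ≡ 210^2 = 44100 ≡ 650 (mod 869)
10^64 ≡ 650^2 = 422500 ≡ 166 (mod 869)
10^128 ≡ 166^2 = 27556 ≡ 617 (mod 869)
10^256 ≡ 617^2 = 380689 ≡ 67 (mod 869)
10^512 ≡ 67^2 = 4489 ≡ 144 (mod 869)
868 = 512 + 256 + 64 + 32 + 4 in binary powers of 2.
So 10^868 ≡ 144 · 67 · 166 · 650 · 441 ≡ 749 (mod 869).
Since 749 ≠ 1, base 10 is a Fermat witness: 869 is composite.

749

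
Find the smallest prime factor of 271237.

29

271237 is odd.
Digit sum 22, not divisible by 3.
Ends in 7: not divisible by 5.
7: 271237 = 7·38748 + 1
11: 271237 = 11·24657 + 10
13: 271237 = 13·20864 + 5
17: 271237 = 17·15955 + 2
19: 271237 = 19·14275 + 12
23: 271237 = 23·11792 + 21
29: 271237 = 29·9353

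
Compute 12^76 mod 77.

23

12^1 ≡ 12 (mod 77)
12^2 ≡ 12^2 = 144 ≡ 67 (mod 77)
12^4 ≡ 67^2 = 4489 ≡ 23 (mod 77)
12^8 ≡ 23^2 = 529 ≡ 67 (mod 77)
12^16 ≡ 67^2 = 4489 ≡ 23 (mod 77)
12^32 ≡ 23^2 = 529 ≡ 67 (mod 77)
12^64 ≡ 67^2 = 4489 ≡ 23 (mod 77)
76 = 64 + 8 + 4 in binary powers of 2.
So 12^76 ≡ 23 · 67 · 23 ≡ 23 (mod 77).
Since 23 ≠ 1, base 12 is a Fermat witness: 77 is composite.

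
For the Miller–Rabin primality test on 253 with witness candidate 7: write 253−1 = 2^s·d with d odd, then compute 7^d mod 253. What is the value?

57

253 − 1 = 252 = 2^2 · 63, so d = 63.
7^1 ≡ 7 (mod 253)
7^2 ≡ 7^2 = 49 ≡ 49 (mod 253)
7^4 ≡ 49^2 = 2401 ≡ 124 (mod 253)
7^8 ≡ 124^2 = 15376 ≡ 196 (mod 253)
7^16 ≡ 196^2 = 38416 ≡ 213 (mod 253)
7^32 ≡ 213^2 = 45369 ≡ 82 (mod 253)
63 = 32 + 16 + 8 + 4 + 2 + 1 in binary powers of 2.
So 7^63 ≡ 82 · 213 · 196 · 124 · 49 · 7 ≡ 57 (mod 253).
Squaring chain: 57 → 213; never reaches −1, so base 7 is a Miller–Rabin witness that 253 is composite.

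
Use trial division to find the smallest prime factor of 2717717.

59

2717717 is odd.
Digit sum 32, not divisible by 3.
Ends in 7: not divisible by 5.
7: 2717717 = 7·388245 + 2
11: 2717717 = 11·247065 + 2
13: 2717717 = 13·209055 + 2
17: 2717717 = 17·159865 + 12
19: 2717717 = 19·143037 + 14
23: 2717717 = 23·118161 + 14
29: 2717717 = 29·93714 + 11
31: 2717717 = 31·87668 + 9
37: 2717717 = 37·73451 + 30
41: 2717717 = 41·66285 + 32
43: 2717717 = 43·63202 + 31
47: 2717717 = 47·57823 + 36
53: 2717717 = 53·51277 + 36
59: 2717717 = 59·46063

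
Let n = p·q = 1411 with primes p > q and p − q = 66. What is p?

83

Since p = q + 66, we have 1411 = q(q + 66), so q² + 66q − 1411 = 0.
Discriminant: 66² + 4·1411 = 4356 + 5644 = 10000; √10000 = 100.
q = (−66 + 100)/2 = 17, and p = q + 66 = 83.
Check: 17 · 83 = 1411.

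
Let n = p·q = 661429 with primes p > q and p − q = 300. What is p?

977

Since p = q + 300, we have 661429 = q(q + 300), so q² + 300q − 661429 = 0.
Discriminant: 300² + 4·661429 = 90000 + 2645716 = 2735716; √2735716 = 1654.
q = (−300 + 1654)/2 = 677, and p = q + 300 = 977.
Check: 677 · 977 = 661429.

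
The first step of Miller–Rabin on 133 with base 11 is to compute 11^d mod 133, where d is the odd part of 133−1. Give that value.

1

133 − 1 = 132 = 2^2 · 33, so d = 33.
11^1 ≡ 11 (mod 133)
11^2 ≡ 11^2 = 121 ≡ 121 (mod 133)
11^4 ≡ 121^2 = 14641 ≡ 11 (mod 133)
11^8 ≡ 11^2 = 121 ≡ 121 (mod 133)
11^16 ≡ 121^2 = 14641 ≡ 11 (mod 133)
11^32 ≡ 11^2 = 121 ≡ 121 (mod 133)
33 = 32 + 1 in binary powers of 2.
So 11^33 ≡ 121 · 11 ≡ 1 (mod 133).
Since 11^d ≡ 1 (mod 133), base 11 does not prove 133 composite.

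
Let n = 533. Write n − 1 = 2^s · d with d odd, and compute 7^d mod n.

176

533 − 1 = 532 = 2^2 · 133, so d = 133.
7^1 ≡ 7 (mod 533)
7^2 ≡ 7^2 = 49 ≡ 49 (mod 533)
7^4 ≡ 49^2 = 2401 ≡ 269 (mod 533)
7^8 ≡ 269^2 = 72361 ≡ 406 (mod 533)
7^16 ≡ 406^2 = 164836 ≡ 139 (mod 533)
7^32 ≡ 139^2 = 19321 ≡ 133 (mod 533)
7^64 ≡ 133^2 = 17689 ≡ 100 (mod 533)
7^128 ≡ 100^2 = 10000 ≡ 406 (mod 533)
133 = 128 + 4 + 1 in binary powers of 2.
So 7^133 ≡ 406 · 269 · 7 ≡ 176 (mod 533).
Squaring chain: 176 → 62; never reaches −1, so base 7 is a Miller–Rabin witness that 533 is composite.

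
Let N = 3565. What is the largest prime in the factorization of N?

31

3565 = 5 · 713
713 = 23 · 31
31 is prime.
So 3565 = 5 · 23 · 31; the largest prime factor is 31.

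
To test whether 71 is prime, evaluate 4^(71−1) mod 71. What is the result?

1

4^1 ≡ 4 (mod 71)
4^2 ≡ 4^2 = 16 ≡ 16 (mod 71)
4^4 ≡ 16^2 = 256 ≡ 43 (mod 71)
4^8 ≡ 43^2 = 1849 ≡ 3 (mod 71)
4^16 ≡ 3^2 = 9 ≡ 9 (mod 71)
4^32 ≡ 9^2 = 81 ≡ 10 (mod 71)
4^64 ≡ 10^2 = 100 ≡ 29 (mod 71)
70 = 64 + 4 + 2 in binary powers of 2.
So 4^70 ≡ 29 · 43 · 16 ≡ 1 (mod 71).
Since the result is 1, base 4 gives no evidence that 71 is composite.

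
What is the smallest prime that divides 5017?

5017 is odd.
Digit sum 13, not divisible by 3.
Ends in 7: not divisible by 5.
7: 5017 = 7·716 + 5
11: 5017 = 11·456 + 1
13: 5017 = 13·385 + 12
17: 5017 = 17·295 + 2
19: 5017 = 19·264 + 1
23: 5017 = 23·218 + 3
29: 5017 = 29·173

29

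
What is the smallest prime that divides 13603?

61

13603 is odd.
Digit sum 13, not divisible by 3.
Ends in 3: not divisible by 5.
7: 13603 = 7·1943 + 2
11: 13603 = 11·1236 + 7
13: 13603 = 13·1046 + 5
17: 13603 = 17·800 + 3
19: 13603 = 19·715 + 18
23: 13603 = 23·591 + 10
29: 13603 = 29·469 + 2
31: 13603 = 31·438 + 25
37: 13603 = 37·367 + 24
41: 13603 = 41·331 + 32
43: 13603 = 43·316 + 15
47: 13603 = 47·289 + 20
53: 13603 = 53·256 + 35
59: 13603 = 59·230 + 33
61: 13603 = 61·223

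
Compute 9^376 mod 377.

256

9^1 ≡ 9 (mod 377)
9^2 ≡ 9^2 = 81 ≡ 81 (mod 377)
9^4 ≡ 81^2 = 6561 ≡ 152 (mod 377)
9^8 ≡ 152^2 = 23104 ≡ 107 (mod 377)
9^16 ≡ 107^2 = 11449 ≡ 139 (mod 377)
9^32 ≡ 139^2 = 19321 ≡ 94 (mod 377)
9^64 ≡ 94^2 = 8836 ≡ 165 (mod 377)
9^128 ≡ 165^2 = 27225 ≡ 81 (mod 377)
9^256 ≡ 81^2 = 6561 ≡ 152 (mod 377)
376 = 256 + 64 + 32 + 16 + 8 in binary powers of 2.
So 9^376 ≡ 152 · 165 · 94 · 139 · 107 ≡ 256 (mod 377).
Since 256 ≠ 1, base 9 is a Fermat witness: 377 is composite.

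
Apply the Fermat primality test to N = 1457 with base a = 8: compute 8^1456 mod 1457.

1093

8^1 ≡ 8 (mod 1457)
8^2 ≡ 8^2 = 64 ≡ 64 (mod 1457)
8^4 ≡ 64^2 = 4096 ≡ 1182 (mod 1457)
8^8 ≡ 1182^2 = 1397124 ≡ 1318 (mod 1457)
8^16 ≡ 1318^2 = 1737124 ≡ 380 (mod 1457)
8^32 ≡ 380^2 = 144400 ≡ 157 (mod 1457)
8^64 ≡ 157^2 = 24649 ≡ 1337 (mod 1457)
8^128 ≡ 1337^2 = 1787569 ≡ 1287 (mod 1457)
8^256 ≡ 1287^2 = 1656369 ≡ 1217 (mod 1457)
8^512 ≡ 1217^2 = 1481089 ≡ 777 (mod 1457)
8^1024 ≡ 777^2 = 603729 ≡ 531 (mod 1457)
1456 = 1024 + 256 + 128 + 32 + 16 in binary powers of 2.
So 8^1456 ≡ 531 · 1217 · 1287 · 157 · 380 ≡ 1093 (mod 1457).
Since 1093 ≠ 1, base 8 is a Fermat witness: 1457 is composite.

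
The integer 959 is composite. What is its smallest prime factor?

7

959 is odd.
Digit sum 23, not divisible by 3.
Ends in 9: not divisible by 5.
7: 959 = 7·137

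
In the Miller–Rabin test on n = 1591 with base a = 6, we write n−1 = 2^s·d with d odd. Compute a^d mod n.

216

1591 − 1 = 1590 = 2^1 · 795, so d = 795.
6^1 ≡ 6 (mod 1591)
6^2 ≡ 6^2 = 36 ≡ 36 (mod 1591)
6^4 ≡ 36^2 = 1296 ≡ 1296 (mod 1591)
6^8 ≡ 1296^2 = 1679616 ≡ 1111 (mod 1591)
6^16 ≡ 1111^2 = 1234321 ≡ 1296 (mod 1591)
6^32 ≡ 1296^2 = 1679616 ≡ 1111 (mod 1591)
6^64 ≡ 1111^2 = 1234321 ≡ 1296 (mod 1591)
6^128 ≡ 1296^2 = 1679616 ≡ 1111 (mod 1591)
6^256 ≡ 1111^2 = 1234321 ≡ 1296 (mod 1591)
6^512 ≡ 1296^2 = 1679616 ≡ 1111 (mod 1591)
795 = 512 + 256 + 16 + 8 + 2 + 1 in binary powers of 2.
So 6^795 ≡ 1111 · 1296 · 1296 · 1111 · 36 · 6 ≡ 216 (mod 1591).
Squaring chain: 216; never reaches −1, so base 6 is a Miller–Rabin witness that 1591 is composite.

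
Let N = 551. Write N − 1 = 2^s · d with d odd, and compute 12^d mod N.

46

551 − 1 = 550 = 2^1 · 275, so d = 275.
12^1 ≡ 12 (mod 551)
12^2 ≡ 12^2 = 144 ≡ 144 (mod 551)
12^4 ≡ 144^2 = 20736 ≡ 349 (mod 551)
12^8 ≡ 349^2 = 121801 ≡ 30 (mod 551)
12^16 ≡ 30^2 = 900 ≡ 349 (mod 551)
12^32 ≡ 349^2 = 121801 ≡ 30 (mod 551)
12^64 ≡ 30^2 = 900 ≡ 349 (mod 551)
12^128 ≡ 349^2 = 121801 ≡ 30 (mod 551)
12^256 ≡ 30^2 = 900 ≡ 349 (mod 551)
275 = 256 + 16 + 2 + 1 in binary powers of 2.
So 12^275 ≡ 349 · 349 · 144 · 12 ≡ 46 (mod 551).
Squaring chain: 46; never reaches −1, so base 12 is a Miller–Rabin witness that 551 is composite.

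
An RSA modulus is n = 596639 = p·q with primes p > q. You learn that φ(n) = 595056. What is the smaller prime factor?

617

φ(n) = (p−1)(q−1) = n − (p+q) + 1, so p + q = 596639 − 595056 + 1 = 1584.
p and q are the roots of t² − 1584t + 596639 = 0.
Discriminant: 1584² − 4·596639 = 2509056 − 2386556 = 122500; √122500 = 350.
q = (1584 − 350)/2 = 617, p = (1584 + 350)/2 = 967.
Check: 617 · 967 = 596639.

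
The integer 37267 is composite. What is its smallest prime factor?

37267 is odd.
Digit sum 25, not divisible by 3.
Ends in 7: not divisible by 5.
7: 37267 = 7·5323 + 6
11: 37267 = 11·3387 + 10
13: 37267 = 13·2866 + 9
17: 37267 = 17·2192 + 3
19: 37267 = 19·1961 + 8
23: 37267 = 23·1620 + 7
29: 37267 = 29·1285 + 2
31: 37267 = 31·1202 + 5
37: 37267 = 37·1007 + 8
41: 37267 = 41·908 + 39
43: 37267 = 43·866 + 29
47: 37267 = 47·792 + 43
53: 37267 = 53·703 + 8
59: 37267 = 59·631 + 38
61: 37267 = 61·610 + 57
67: 37267 = 67·556 + 15
71: 37267 = 71·524 + 63
73: 37267 = 73·510 + 37
79: 37267 = 79·471 + 58
83: 37267 = 83·449

83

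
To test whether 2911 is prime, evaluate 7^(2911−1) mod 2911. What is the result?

1795

7^1 ≡ 7 (mod 2911)
7^2 ≡ 7^2 = 49 ≡ 49 (mod 2911)
7^4 ≡ 49^2 = 2401 ≡ 2401 (mod 2911)
7^8 ≡ 2401^2 = 5764801 ≡ 1021 (mod 2911)
7^16 ≡ 1021^2 = 1042441 ≡ 303 (mod 2911)
7^32 ≡ 303^2 = 91809 ≡ 1568 (mod 2911)
7^64 ≡ 1568^2 = 2458624 ≡ 1740 (mod 2911)
7^128 ≡ 1740^2 = 3027600 ≡ 160 (mod 2911)
7^256 ≡ 160^2 = 25600 ≡ 2312 (mod 2911)
7^512 ≡ 2312^2 = 5345344 ≡ 748 (mod 2911)
7^1024 ≡ 748^2 = 559504 ≡ 592 (mod 2911)
7^2048 ≡ 592^2 = 350464 ≡ 1144 (mod 2911)
2910 = 2048 + 512 + 256 + 64 + 16 + 8 + 4 + 2 in binary powers of 2.
So 7^2910 ≡ 1144 · 748 · 2312 · 1740 · 303 · 1021 · 2401 · 49 ≡ 1795 (mod 2911).
Since 1795 ≠ 1, base 7 is a Fermat witness: 2911 is composite.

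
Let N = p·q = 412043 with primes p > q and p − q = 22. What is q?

Since p = q + 22, we have 412043 = q(q + 22), so q² + 22q − 412043 = 0.
Discriminant: 22² + 4·412043 = 484 + 1648172 = 1648656; √1648656 = 1284.
q = (−22 + 1284)/2 = 631, and p = q + 22 = 653.
Check: 631 · 653 = 412043.

631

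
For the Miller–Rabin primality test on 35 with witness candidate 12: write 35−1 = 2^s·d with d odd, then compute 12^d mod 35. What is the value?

17

35 − 1 = 34 = 2^1 · 17, so d = 17.
12^1 ≡ 12 (mod 35)
12^2 ≡ 12^2 = 144 ≡ 4 (mod 35)
12^4 ≡ 4^2 = 16 ≡ 16 (mod 35)
12^8 ≡ 16^2 = 256 ≡ 11 (mod 35)
12^16 ≡ 11^2 = 121 ≡ 16 (mod 35)
17 = 16 + 1 in binary powers of 2.
So 12^17 ≡ 16 · 12 ≡ 17 (mod 35).
Squaring chain: 17; never reaches −1, so base 12 is a Miller–Rabin witness that 35 is composite.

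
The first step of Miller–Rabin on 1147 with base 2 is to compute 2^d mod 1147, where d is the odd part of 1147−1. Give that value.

1124

1147 − 1 = 1146 = 2^1 · 573, so d = 573.
2^1 ≡ 2 (mod 1147)
2^2 ≡ 2^2 = 4 ≡ 4 (mod 1147)
2^4 ≡ 4^2 = 16 ≡ 16 (mod 1147)
2^8 ≡ 16^2 = 256 ≡ 256 (mod 1147)
2^16 ≡ 256^2 = 65536 ≡ 157 (mod 1147)
2^32 ≡ 157^2 = 24649 ≡ 562 (mod 1147)
2^64 ≡ 562^2 = 315844 ≡ 419 (mod 1147)
2^128 ≡ 419^2 = 175561 ≡ 70 (mod 1147)
2^256 ≡ 70^2 = 4900 ≡ 312 (mod 1147)
2^512 ≡ 312^2 = 97344 ≡ 996 (mod 1147)
573 = 512 + 32 + 16 + 8 + 4 + 1 in binary powers of 2.
So 2^573 ≡ 996 · 562 · 157 · 256 · 16 · 2 ≡ 1124 (mod 1147).
Squaring chain: 1124; never reaches −1, so base 2 is a Miller–Rabin witness that 1147 is composite.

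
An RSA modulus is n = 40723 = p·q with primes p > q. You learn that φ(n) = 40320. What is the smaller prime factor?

193

φ(n) = (p−1)(q−1) = n − (p+q) + 1, so p + q = 40723 − 40320 + 1 = 404.
p and q are the roots of t² − 404t + 40723 = 0.
Discriminant: 404² − 4·40723 = 163216 − 162892 = 324; √324 = 18.
q = (404 − 18)/2 = 193, p = (404 + 18)/2 = 211.
Check: 193 · 211 = 40723.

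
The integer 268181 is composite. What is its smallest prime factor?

31

268181 is odd.
Digit sum 26, not divisible by 3.
Ends in 1: not divisible by 5.
7: 268181 = 7·38311 + 4
11: 268181 = 11·24380 + 1
13: 268181 = 13·20629 + 4
17: 268181 = 17·15775 + 6
19: 268181 = 19·14114 + 15
23: 268181 = 23·11660 + 1
29: 268181 = 29·9247 + 18
31: 268181 = 31·8651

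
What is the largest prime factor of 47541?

53

47541 = 3 · 15847
15847 = 13 · 1219
1219 = 23 · 53
53 is prime.
So 47541 = 3 · 13 · 23 · 53; the largest prime factor is 53.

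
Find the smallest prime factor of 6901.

67

6901 is odd.
Digit sum 16, not divisible by 3.
Ends in 1: not divisible by 5.
7: 6901 = 7·985 + 6
11: 6901 = 11·627 + 4
13: 6901 = 13·530 + 11
17: 6901 = 17·405 + 16
19: 6901 = 19·363 + 4
23: 6901 = 23·300 + 1
29: 6901 = 29·237 + 28
31: 6901 = 31·222 + 19
37: 6901 = 37·186 + 19
41: 6901 = 41·168 + 13
43: 6901 = 43·160 + 21
47: 6901 = 47·146 + 39
53: 6901 = 53·130 + 11
59: 6901 = 59·116 + 57
61: 6901 = 61·113 + 8
67: 6901 = 67·103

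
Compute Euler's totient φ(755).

600

Factor: 755 = 5 · 151.
φ(755) = (5−1) · (151−1) = 4 · 150 = 600.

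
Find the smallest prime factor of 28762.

2

28762 is even: 2 divides it.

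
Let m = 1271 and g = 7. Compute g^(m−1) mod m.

7^1 ≡ 7 (mod 1271)
7^2 ≡ 7^2 = 49 ≡ 49 (mod 1271)
7^4 ≡ 49^2 = 2401 ≡ 1130 (mod 1271)
7^8 ≡ 1130^2 = 1276900 ≡ 816 (mod 1271)
7^16 ≡ 816^2 = 665856 ≡ 1123 (mod 1271)
7^32 ≡ 1123^2 = 1261129 ≡ 297 (mod 1271)
7^64 ≡ 297^2 = 88209 ≡ 510 (mod 1271)
7^128 ≡ 510^2 = 260100 ≡ 816 (mod 1271)
7^256 ≡ 816^2 = 665856 ≡ 1123 (mod 1271)
7^512 ≡ 1123^2 = 1261129 ≡ 297 (mod 1271)
7^1024 ≡ 297^2 = 88209 ≡ 510 (mod 1271)
1270 = 1024 + 128 + 64 + 32 + 16 + 4 + 2 in binary powers of 2.
So 7^1270 ≡ 510 · 816 · 510 · 297 · 1123 · 1130 · 49 ≡ 893 (mod 1271).
Since 893 ≠ 1, base 7 is a Fermat witness: 1271 is composite.

893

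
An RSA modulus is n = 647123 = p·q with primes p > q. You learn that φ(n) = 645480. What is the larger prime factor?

991

φ(n) = (p−1)(q−1) = n − (p+q) + 1, so p + q = 647123 − 645480 + 1 = 1644.
p and q are the roots of t² − 1644t + 647123 = 0.
Discriminant: 1644² − 4·647123 = 2702736 − 2588492 = 114244; √114244 = 338.
q = (1644 − 338)/2 = 653, p = (1644 + 338)/2 = 991.
Check: 653 · 991 = 647123.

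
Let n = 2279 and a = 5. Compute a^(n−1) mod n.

5^1 ≡ 5 (mod 2279)
5^2 ≡ 5^2 = 25 ≡ 25 (mod 2279)
5^4 ≡ 25^2 = 625 ≡ 625 (mod 2279)
5^8 ≡ 625^2 = 390625 ≡ 916 (mod 2279)
5^16 ≡ 916^2 = 839056 ≡ 384 (mod 2279)
5^32 ≡ 384^2 = 147456 ≡ 1600 (mod 2279)
5^64 ≡ 1600^2 = 2560000 ≡ 683 (mod 2279)
5^128 ≡ 683^2 = 466489 ≡ 1573 (mod 2279)
5^256 ≡ 1573^2 = 2474329 ≡ 1614 (mod 2279)
5^512 ≡ 1614^2 = 2604996 ≡ 99 (mod 2279)
5^1024 ≡ 99^2 = 9801 ≡ 685 (mod 2279)
5^2048 ≡ 685^2 = 469225 ≡ 2030 (mod 2279)
2278 = 2048 + 128 + 64 + 32 + 4 + 2 in binary powers of 2.
So 5^2278 ≡ 2030 · 1573 · 683 · 1600 · 625 · 25 ≡ 411 (mod 2279).
Since 411 ≠ 1, base 5 is a Fermat witness: 2279 is composite.

411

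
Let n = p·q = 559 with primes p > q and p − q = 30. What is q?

13

Since p = q + 30, we have 559 = q(q + 30), so q² + 30q − 559 = 0.
Discriminant: 30² + 4·559 = 900 + 2236 = 3136; √3136 = 56.
q = (−30 + 56)/2 = 13, and p = q + 30 = 43.
Check: 13 · 43 = 559.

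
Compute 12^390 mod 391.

12^1 ≡ 12 (mod 391)
12^2 ≡ 12^2 = 144 ≡ 144 (mod 391)
12^4 ≡ 144^2 = 20736 ≡ 13 (mod 391)
12^8 ≡ 13^2 = 169 ≡ 169 (mod 391)
12^16 ≡ 169^2 = 28561 ≡ 18 (mod 391)
12^32 ≡ 18^2 = 324 ≡ 324 (mod 391)
12^64 ≡ 324^2 = 104976 ≡ 188 (mod 391)
12^128 ≡ 188^2 = 35344 ≡ 154 (mod 391)
12^256 ≡ 154^2 = 23716 ≡ 256 (mod 391)
390 = 256 + 128 + 4 + 2 in binary powers of 2.
So 12^390 ≡ 256 · 154 · 13 · 144 ≡ 87 (mod 391).
Since 87 ≠ 1, base 12 is a Fermat witness: 391 is composite.

87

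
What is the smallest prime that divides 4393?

23

4393 is odd.
Digit sum 19, not divisible by 3.
Ends in 3: not divisible by 5.
7: 4393 = 7·627 + 4
11: 4393 = 11·399 + 4
13: 4393 = 13·337 + 12
17: 4393 = 17·258 + 7
19: 4393 = 19·231 + 4
23: 4393 = 23·191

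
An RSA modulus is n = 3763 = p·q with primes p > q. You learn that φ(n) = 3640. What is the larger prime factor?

71

φ(n) = (p−1)(q−1) = n − (p+q) + 1, so p + q = 3763 − 3640 + 1 = 124.
p and q are the roots of t² − 124t + 3763 = 0.
Discriminant: 124² − 4·3763 = 15376 − 15052 = 324; √324 = 18.
q = (124 − 18)/2 = 53, p = (124 + 18)/2 = 71.
Check: 53 · 71 = 3763.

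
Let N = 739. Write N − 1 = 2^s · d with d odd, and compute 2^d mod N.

738

739 − 1 = 738 = 2^1 · 369, so d = 369.
2^1 ≡ 2 (mod 739)
2^2 ≡ 2^2 = 4 ≡ 4 (mod 739)
2^4 ≡ 4^2 = 16 ≡ 16 (mod 739)
2^8 ≡ 16^2 = 256 ≡ 256 (mod 739)
2^16 ≡ 256^2 = 65536 ≡ 504 (mod 739)
2^32 ≡ 504^2 = 254016 ≡ 539 (mod 739)
2^64 ≡ 539^2 = 290521 ≡ 94 (mod 739)
2^128 ≡ 94^2 = 8836 ≡ 707 (mod 739)
2^256 ≡ 707^2 = 499849 ≡ 285 (mod 739)
369 = 256 + 64 + 32 + 16 + 1 in binary powers of 2.
So 2^369 ≡ 285 · 94 · 539 · 504 · 2 ≡ 738 (mod 739).
Since 2^d ≡ 738 (mod 739), base 2 does not prove 739 composite.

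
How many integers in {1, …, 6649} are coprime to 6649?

Factor: 6649 = 61 · 109.
φ(6649) = (61−1) · (109−1) = 60 · 108 = 6480.

6480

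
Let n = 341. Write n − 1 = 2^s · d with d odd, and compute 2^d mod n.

32

341 − 1 = 340 = 2^2 · 85, so d = 85.
2^1 ≡ 2 (mod 341)
2^2 ≡ 2^2 = 4 ≡ 4 (mod 341)
2^4 ≡ 4^2 = 16 ≡ 16 (mod 341)
2^8 ≡ 16^2 = 256 ≡ 256 (mod 341)
2^16 ≡ 256^2 = 65536 ≡ 64 (mod 341)
2^32 ≡ 64^2 = 4096 ≡ 4 (mod 341)
2^64 ≡ 4^2 = 16 ≡ 16 (mod 341)
85 = 64 + 16 + 4 + 1 in binary powers of 2.
So 2^85 ≡ 16 · 64 · 16 · 2 ≡ 32 (mod 341).
Squaring chain: 32 → 1; never reaches −1, so base 2 is a Miller–Rabin witness that 341 is composite.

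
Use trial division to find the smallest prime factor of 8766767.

89

8766767 is odd.
Digit sum 47, not divisible by 3.
Ends in 7: not divisible by 5.
7: 8766767 = 7·1252395 + 2
11: 8766767 = 11·796978 + 9
13: 8766767 = 13·674366 + 9
17: 8766767 = 17·515692 + 3
19: 8766767 = 19·461408 + 15
23: 8766767 = 23·381163 + 18
29: 8766767 = 29·302302 + 9
31: 8766767 = 31·282798 + 29
37: 8766767 = 37·236939 + 24
41: 8766767 = 41·213823 + 24
43: 8766767 = 43·203878 + 13
47: 8766767 = 47·186526 + 45
53: 8766767 = 53·165410 + 37
59: 8766767 = 59·148589 + 16
61: 8766767 = 61·143717 + 30
67: 8766767 = 67·130847 + 18
71: 8766767 = 71·123475 + 42
73: 8766767 = 73·120092 + 51
79: 8766767 = 79·110971 + 58
83: 8766767 = 83·105623 + 58
89: 8766767 = 89·98503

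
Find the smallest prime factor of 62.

2

62 is even: 2 divides it.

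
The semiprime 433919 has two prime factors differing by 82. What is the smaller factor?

619

Since p = q + 82, we have 433919 = q(q + 82), so q² + 82q − 433919 = 0.
Discriminant: 82² + 4·433919 = 6724 + 1735676 = 1742400; √1742400 = 1320.
q = (−82 + 1320)/2 = 619, and p = q + 82 = 701.
Check: 619 · 701 = 433919.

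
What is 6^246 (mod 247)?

64

6^1 ≡ 6 (mod 247)
6^2 ≡ 6^2 = 36 ≡ 36 (mod 247)
6^4 ≡ 36^2 = 1296 ≡ 61 (mod 247)
6^8 ≡ 61^2 = 3721 ≡ 16 (mod 247)
6^16 ≡ 16^2 = 256 ≡ 9 (mod 247)
6^32 ≡ 9^2 = 81 ≡ 81 (mod 247)
6^64 ≡ 81^2 = 6561 ≡ 139 (mod 247)
6^128 ≡ 139^2 = 19321 ≡ 55 (mod 247)
246 = 128 + 64 + 32 + 16 + 4 + 2 in binary powers of 2.
So 6^246 ≡ 55 · 139 · 81 · 9 · 61 · 36 ≡ 64 (mod 247).
Since 64 ≠ 1, base 6 is a Fermat witness: 247 is composite.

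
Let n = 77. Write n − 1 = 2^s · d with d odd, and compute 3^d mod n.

77 − 1 = 76 = 2^2 · 19, so d = 19.
3^1 ≡ 3 (mod 77)
3^2 ≡ 3^2 = 9 ≡ 9 (mod 77)
3^4 ≡ 9^2 = 81 ≡ 4 (mod 77)
3^8 ≡ 4^2 = 16 ≡ 16 (mod 77)
3^16 ≡ 16^2 = 256 ≡ 25 (mod 77)
19 = 16 + 2 + 1 in binary powers of 2.
So 3^19 ≡ 25 · 9 · 3 ≡ 59 (mod 77).
Squaring chain: 59 → 16; never reaches −1, so base 3 is a Miller–Rabin witness that 77 is composite.

59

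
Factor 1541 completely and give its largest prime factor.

67

1541 = 23 · 67
67 is prime.
So 1541 = 23 · 67; the largest prime factor is 67.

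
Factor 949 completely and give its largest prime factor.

949 = 13 · 73
73 is prime.
So 949 = 13 · 73; the largest prime factor is 73.

73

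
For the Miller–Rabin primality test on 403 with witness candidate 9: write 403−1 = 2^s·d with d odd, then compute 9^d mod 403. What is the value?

287

403 − 1 = 402 = 2^1 · 201, so d = 201.
9^1 ≡ 9 (mod 403)
9^2 ≡ 9^2 = 81 ≡ 81 (mod 403)
9^4 ≡ 81^2 = 6561 ≡ 113 (mod 403)
9^8 ≡ 113^2 = 12769 ≡ 276 (mod 403)
9^16 ≡ 276^2 = 76176 ≡ 9 (mod 403)
9^32 ≡ 9^2 = 81 ≡ 81 (mod 403)
9^64 ≡ 81^2 = 6561 ≡ 113 (mod 403)
9^128 ≡ 113^2 = 12769 ≡ 276 (mod 403)
201 = 128 + 64 + 8 + 1 in binary powers of 2.
So 9^201 ≡ 276 · 113 · 276 · 9 ≡ 287 (mod 403).
Squaring chain: 287; never reaches −1, so base 9 is a Miller–Rabin witness that 403 is composite.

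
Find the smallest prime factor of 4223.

4223 is odd.
Digit sum 11, not divisible by 3.
Ends in 3: not divisible by 5.
7: 4223 = 7·603 + 2
11: 4223 = 11·383 + 10
13: 4223 = 13·324 + 11
17: 4223 = 17·248 + 7
19: 4223 = 19·222 + 5
23: 4223 = 23·183 + 14
29: 4223 = 29·145 + 18
31: 4223 = 31·136 + 7
37: 4223 = 37·114 + 5
41: 4223 = 41·103

41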